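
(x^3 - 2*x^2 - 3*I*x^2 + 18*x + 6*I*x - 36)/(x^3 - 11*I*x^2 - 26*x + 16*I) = (x^3 - x^2*(2 + 3*I) + 6*x*(3 + I) - 36)/(x^3 - 11*I*x^2 - 26*x + 16*I)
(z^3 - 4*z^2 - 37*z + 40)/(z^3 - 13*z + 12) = (z^2 - 3*z - 40)/(z^2 + z - 12)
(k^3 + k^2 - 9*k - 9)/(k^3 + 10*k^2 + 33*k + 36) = (k^2 - 2*k - 3)/(k^2 + 7*k + 12)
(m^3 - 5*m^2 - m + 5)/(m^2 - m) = m - 4 - 5/m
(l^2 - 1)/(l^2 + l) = (l - 1)/l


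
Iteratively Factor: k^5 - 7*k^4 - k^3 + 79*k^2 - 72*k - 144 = (k - 3)*(k^4 - 4*k^3 - 13*k^2 + 40*k + 48) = (k - 4)*(k - 3)*(k^3 - 13*k - 12) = (k - 4)*(k - 3)*(k + 3)*(k^2 - 3*k - 4) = (k - 4)^2*(k - 3)*(k + 3)*(k + 1)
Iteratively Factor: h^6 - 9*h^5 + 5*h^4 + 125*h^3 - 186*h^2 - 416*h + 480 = (h - 5)*(h^5 - 4*h^4 - 15*h^3 + 50*h^2 + 64*h - 96) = (h - 5)*(h + 3)*(h^4 - 7*h^3 + 6*h^2 + 32*h - 32) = (h - 5)*(h - 4)*(h + 3)*(h^3 - 3*h^2 - 6*h + 8) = (h - 5)*(h - 4)*(h + 2)*(h + 3)*(h^2 - 5*h + 4) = (h - 5)*(h - 4)^2*(h + 2)*(h + 3)*(h - 1)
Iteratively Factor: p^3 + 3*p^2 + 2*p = (p)*(p^2 + 3*p + 2) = p*(p + 2)*(p + 1)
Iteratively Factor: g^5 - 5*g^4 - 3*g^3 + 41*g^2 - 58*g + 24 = (g + 3)*(g^4 - 8*g^3 + 21*g^2 - 22*g + 8) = (g - 1)*(g + 3)*(g^3 - 7*g^2 + 14*g - 8) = (g - 1)^2*(g + 3)*(g^2 - 6*g + 8) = (g - 2)*(g - 1)^2*(g + 3)*(g - 4)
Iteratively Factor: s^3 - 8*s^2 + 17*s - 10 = (s - 1)*(s^2 - 7*s + 10) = (s - 5)*(s - 1)*(s - 2)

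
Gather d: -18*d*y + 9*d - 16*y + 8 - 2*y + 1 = d*(9 - 18*y) - 18*y + 9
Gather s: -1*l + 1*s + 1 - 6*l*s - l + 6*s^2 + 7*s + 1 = -2*l + 6*s^2 + s*(8 - 6*l) + 2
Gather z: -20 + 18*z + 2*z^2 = 2*z^2 + 18*z - 20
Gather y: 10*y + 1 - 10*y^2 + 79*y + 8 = -10*y^2 + 89*y + 9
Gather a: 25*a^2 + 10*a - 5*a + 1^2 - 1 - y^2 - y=25*a^2 + 5*a - y^2 - y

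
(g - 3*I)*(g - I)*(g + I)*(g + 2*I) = g^4 - I*g^3 + 7*g^2 - I*g + 6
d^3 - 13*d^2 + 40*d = d*(d - 8)*(d - 5)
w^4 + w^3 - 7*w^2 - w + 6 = (w - 2)*(w - 1)*(w + 1)*(w + 3)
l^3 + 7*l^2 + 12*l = l*(l + 3)*(l + 4)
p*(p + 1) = p^2 + p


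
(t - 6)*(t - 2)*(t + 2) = t^3 - 6*t^2 - 4*t + 24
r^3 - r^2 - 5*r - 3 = (r - 3)*(r + 1)^2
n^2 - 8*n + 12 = (n - 6)*(n - 2)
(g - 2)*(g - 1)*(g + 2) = g^3 - g^2 - 4*g + 4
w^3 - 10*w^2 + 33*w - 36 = (w - 4)*(w - 3)^2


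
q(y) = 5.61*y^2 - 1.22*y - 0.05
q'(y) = 11.22*y - 1.22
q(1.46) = 10.13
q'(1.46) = 15.16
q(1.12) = 5.62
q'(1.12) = 11.35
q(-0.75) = 4.02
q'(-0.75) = -9.64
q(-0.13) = 0.20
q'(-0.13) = -2.68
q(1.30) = 7.84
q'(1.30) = 13.37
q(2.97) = 45.81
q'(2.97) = 32.10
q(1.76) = 15.18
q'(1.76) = 18.53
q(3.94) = 82.23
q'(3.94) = 42.99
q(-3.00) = 54.10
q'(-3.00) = -34.88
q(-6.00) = 209.23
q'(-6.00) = -68.54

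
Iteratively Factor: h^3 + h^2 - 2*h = (h - 1)*(h^2 + 2*h) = h*(h - 1)*(h + 2)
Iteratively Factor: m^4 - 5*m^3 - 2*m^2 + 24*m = (m - 3)*(m^3 - 2*m^2 - 8*m) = (m - 3)*(m + 2)*(m^2 - 4*m) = m*(m - 3)*(m + 2)*(m - 4)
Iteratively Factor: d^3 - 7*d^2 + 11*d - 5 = (d - 1)*(d^2 - 6*d + 5) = (d - 5)*(d - 1)*(d - 1)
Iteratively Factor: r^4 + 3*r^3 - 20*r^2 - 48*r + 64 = (r - 4)*(r^3 + 7*r^2 + 8*r - 16) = (r - 4)*(r + 4)*(r^2 + 3*r - 4) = (r - 4)*(r - 1)*(r + 4)*(r + 4)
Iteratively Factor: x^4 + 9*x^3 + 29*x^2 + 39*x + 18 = (x + 3)*(x^3 + 6*x^2 + 11*x + 6) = (x + 2)*(x + 3)*(x^2 + 4*x + 3) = (x + 2)*(x + 3)^2*(x + 1)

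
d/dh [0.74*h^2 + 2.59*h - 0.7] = 1.48*h + 2.59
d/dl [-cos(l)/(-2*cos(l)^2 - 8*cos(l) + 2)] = (cos(l)^2 + 1)*sin(l)/(2*(-sin(l)^2 + 4*cos(l))^2)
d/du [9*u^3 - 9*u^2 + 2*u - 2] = 27*u^2 - 18*u + 2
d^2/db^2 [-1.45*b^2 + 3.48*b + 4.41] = -2.90000000000000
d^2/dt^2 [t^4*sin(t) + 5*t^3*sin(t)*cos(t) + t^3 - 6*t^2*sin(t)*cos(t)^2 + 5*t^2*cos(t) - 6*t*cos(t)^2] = -t^4*sin(t) - 10*t^3*sin(2*t) + 8*t^3*cos(t) + 27*t^2*sin(t)/2 + 27*t^2*sin(3*t)/2 - 5*t^2*cos(t) + 30*t^2*cos(2*t) - 20*t*sin(t) + 15*t*sin(2*t) - 6*t*cos(t) + 12*t*cos(2*t) - 18*t*cos(3*t) + 6*t - 3*sin(t) + 12*sin(2*t) - 3*sin(3*t) + 10*cos(t)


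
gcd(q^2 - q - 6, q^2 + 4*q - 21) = q - 3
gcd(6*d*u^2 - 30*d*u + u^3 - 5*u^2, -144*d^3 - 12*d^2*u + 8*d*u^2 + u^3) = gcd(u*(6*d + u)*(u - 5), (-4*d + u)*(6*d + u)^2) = 6*d + u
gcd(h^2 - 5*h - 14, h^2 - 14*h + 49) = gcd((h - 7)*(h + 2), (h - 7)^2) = h - 7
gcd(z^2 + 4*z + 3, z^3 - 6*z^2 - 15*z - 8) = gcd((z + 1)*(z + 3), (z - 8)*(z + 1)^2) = z + 1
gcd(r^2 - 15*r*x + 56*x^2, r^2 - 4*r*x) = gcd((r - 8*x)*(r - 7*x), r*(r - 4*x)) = 1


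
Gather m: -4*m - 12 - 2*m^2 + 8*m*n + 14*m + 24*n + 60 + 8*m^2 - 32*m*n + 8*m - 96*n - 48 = 6*m^2 + m*(18 - 24*n) - 72*n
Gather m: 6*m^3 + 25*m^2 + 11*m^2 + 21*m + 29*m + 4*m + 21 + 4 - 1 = 6*m^3 + 36*m^2 + 54*m + 24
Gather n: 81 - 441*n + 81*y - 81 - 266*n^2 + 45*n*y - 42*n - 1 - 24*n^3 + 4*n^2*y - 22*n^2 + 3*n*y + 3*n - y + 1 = -24*n^3 + n^2*(4*y - 288) + n*(48*y - 480) + 80*y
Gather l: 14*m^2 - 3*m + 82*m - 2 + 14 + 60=14*m^2 + 79*m + 72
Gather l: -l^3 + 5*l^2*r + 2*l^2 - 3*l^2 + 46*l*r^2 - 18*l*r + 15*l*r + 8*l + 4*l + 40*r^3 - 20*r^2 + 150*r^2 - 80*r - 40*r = -l^3 + l^2*(5*r - 1) + l*(46*r^2 - 3*r + 12) + 40*r^3 + 130*r^2 - 120*r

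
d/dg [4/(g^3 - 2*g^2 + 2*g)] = 4*(-3*g^2 + 4*g - 2)/(g^2*(g^2 - 2*g + 2)^2)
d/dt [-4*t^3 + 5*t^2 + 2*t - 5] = -12*t^2 + 10*t + 2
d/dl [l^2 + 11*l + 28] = 2*l + 11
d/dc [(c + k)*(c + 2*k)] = 2*c + 3*k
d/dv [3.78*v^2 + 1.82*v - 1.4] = 7.56*v + 1.82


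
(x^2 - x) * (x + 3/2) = x^3 + x^2/2 - 3*x/2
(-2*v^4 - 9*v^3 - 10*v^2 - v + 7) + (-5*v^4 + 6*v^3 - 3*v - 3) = -7*v^4 - 3*v^3 - 10*v^2 - 4*v + 4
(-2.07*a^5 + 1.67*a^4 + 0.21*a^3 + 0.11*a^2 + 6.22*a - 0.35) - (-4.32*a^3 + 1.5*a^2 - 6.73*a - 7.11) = -2.07*a^5 + 1.67*a^4 + 4.53*a^3 - 1.39*a^2 + 12.95*a + 6.76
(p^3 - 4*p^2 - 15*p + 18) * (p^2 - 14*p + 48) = p^5 - 18*p^4 + 89*p^3 + 36*p^2 - 972*p + 864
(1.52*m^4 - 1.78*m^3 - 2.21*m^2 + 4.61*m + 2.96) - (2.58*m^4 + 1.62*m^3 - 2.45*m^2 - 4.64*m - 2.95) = -1.06*m^4 - 3.4*m^3 + 0.24*m^2 + 9.25*m + 5.91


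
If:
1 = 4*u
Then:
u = 1/4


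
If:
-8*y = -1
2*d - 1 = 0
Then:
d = 1/2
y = 1/8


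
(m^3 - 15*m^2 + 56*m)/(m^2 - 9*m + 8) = m*(m - 7)/(m - 1)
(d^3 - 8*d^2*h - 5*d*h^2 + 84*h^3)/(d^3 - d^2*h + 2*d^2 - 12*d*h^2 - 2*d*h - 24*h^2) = (d - 7*h)/(d + 2)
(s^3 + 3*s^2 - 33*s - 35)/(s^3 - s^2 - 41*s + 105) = (s + 1)/(s - 3)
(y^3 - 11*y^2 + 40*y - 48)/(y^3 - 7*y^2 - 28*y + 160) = (y^2 - 7*y + 12)/(y^2 - 3*y - 40)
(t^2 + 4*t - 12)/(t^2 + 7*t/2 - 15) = 2*(t - 2)/(2*t - 5)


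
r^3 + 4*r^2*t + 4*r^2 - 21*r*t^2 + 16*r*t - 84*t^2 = (r + 4)*(r - 3*t)*(r + 7*t)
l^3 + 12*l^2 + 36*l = l*(l + 6)^2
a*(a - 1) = a^2 - a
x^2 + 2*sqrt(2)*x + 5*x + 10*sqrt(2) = (x + 5)*(x + 2*sqrt(2))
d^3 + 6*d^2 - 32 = (d - 2)*(d + 4)^2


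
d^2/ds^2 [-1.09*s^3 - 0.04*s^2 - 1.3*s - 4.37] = -6.54*s - 0.08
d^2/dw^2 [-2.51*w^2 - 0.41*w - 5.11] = -5.02000000000000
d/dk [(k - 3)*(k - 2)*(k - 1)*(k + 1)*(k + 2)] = 5*k^4 - 12*k^3 - 15*k^2 + 30*k + 4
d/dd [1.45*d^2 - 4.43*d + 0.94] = 2.9*d - 4.43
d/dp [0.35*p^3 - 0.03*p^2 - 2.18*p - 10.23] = 1.05*p^2 - 0.06*p - 2.18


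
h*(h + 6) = h^2 + 6*h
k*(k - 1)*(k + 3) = k^3 + 2*k^2 - 3*k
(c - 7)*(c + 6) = c^2 - c - 42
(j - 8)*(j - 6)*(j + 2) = j^3 - 12*j^2 + 20*j + 96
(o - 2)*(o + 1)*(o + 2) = o^3 + o^2 - 4*o - 4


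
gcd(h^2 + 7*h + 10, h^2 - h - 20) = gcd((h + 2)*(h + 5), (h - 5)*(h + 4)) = 1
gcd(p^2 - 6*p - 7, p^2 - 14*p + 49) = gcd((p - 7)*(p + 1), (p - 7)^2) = p - 7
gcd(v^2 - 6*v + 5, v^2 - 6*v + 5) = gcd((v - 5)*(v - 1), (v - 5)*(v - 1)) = v^2 - 6*v + 5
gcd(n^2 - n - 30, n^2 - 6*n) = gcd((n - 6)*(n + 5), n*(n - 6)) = n - 6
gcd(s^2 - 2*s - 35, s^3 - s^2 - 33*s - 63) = s - 7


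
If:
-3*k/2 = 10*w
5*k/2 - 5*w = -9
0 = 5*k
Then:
No Solution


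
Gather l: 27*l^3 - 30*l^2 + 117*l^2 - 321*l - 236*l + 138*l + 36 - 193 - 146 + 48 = 27*l^3 + 87*l^2 - 419*l - 255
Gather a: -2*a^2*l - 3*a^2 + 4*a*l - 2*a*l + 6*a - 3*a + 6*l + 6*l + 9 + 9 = a^2*(-2*l - 3) + a*(2*l + 3) + 12*l + 18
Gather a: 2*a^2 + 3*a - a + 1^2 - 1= 2*a^2 + 2*a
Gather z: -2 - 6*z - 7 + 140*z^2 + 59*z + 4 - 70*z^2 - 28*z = 70*z^2 + 25*z - 5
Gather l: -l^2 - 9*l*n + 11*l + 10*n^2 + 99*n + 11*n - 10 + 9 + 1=-l^2 + l*(11 - 9*n) + 10*n^2 + 110*n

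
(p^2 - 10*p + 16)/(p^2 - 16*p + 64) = (p - 2)/(p - 8)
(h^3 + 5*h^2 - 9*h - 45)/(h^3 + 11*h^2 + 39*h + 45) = (h - 3)/(h + 3)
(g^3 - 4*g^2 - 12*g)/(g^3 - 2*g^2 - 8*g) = (g - 6)/(g - 4)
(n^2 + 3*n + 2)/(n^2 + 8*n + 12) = (n + 1)/(n + 6)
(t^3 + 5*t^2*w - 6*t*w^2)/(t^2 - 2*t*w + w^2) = t*(t + 6*w)/(t - w)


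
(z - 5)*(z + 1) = z^2 - 4*z - 5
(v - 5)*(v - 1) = v^2 - 6*v + 5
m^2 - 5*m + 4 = (m - 4)*(m - 1)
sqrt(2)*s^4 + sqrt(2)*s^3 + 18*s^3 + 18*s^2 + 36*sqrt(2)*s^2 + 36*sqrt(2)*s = s*(s + 3*sqrt(2))*(s + 6*sqrt(2))*(sqrt(2)*s + sqrt(2))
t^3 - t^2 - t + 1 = (t - 1)^2*(t + 1)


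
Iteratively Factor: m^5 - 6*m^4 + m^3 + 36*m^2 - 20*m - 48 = (m - 4)*(m^4 - 2*m^3 - 7*m^2 + 8*m + 12) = (m - 4)*(m + 2)*(m^3 - 4*m^2 + m + 6) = (m - 4)*(m - 2)*(m + 2)*(m^2 - 2*m - 3) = (m - 4)*(m - 2)*(m + 1)*(m + 2)*(m - 3)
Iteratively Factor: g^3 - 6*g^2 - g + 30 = (g + 2)*(g^2 - 8*g + 15) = (g - 5)*(g + 2)*(g - 3)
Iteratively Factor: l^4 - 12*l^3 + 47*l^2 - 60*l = (l)*(l^3 - 12*l^2 + 47*l - 60) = l*(l - 3)*(l^2 - 9*l + 20) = l*(l - 4)*(l - 3)*(l - 5)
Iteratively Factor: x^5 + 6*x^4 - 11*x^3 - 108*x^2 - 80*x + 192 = (x + 4)*(x^4 + 2*x^3 - 19*x^2 - 32*x + 48) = (x - 1)*(x + 4)*(x^3 + 3*x^2 - 16*x - 48) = (x - 1)*(x + 4)^2*(x^2 - x - 12) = (x - 1)*(x + 3)*(x + 4)^2*(x - 4)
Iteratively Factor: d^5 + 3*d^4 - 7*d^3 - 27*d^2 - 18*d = (d - 3)*(d^4 + 6*d^3 + 11*d^2 + 6*d) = (d - 3)*(d + 2)*(d^3 + 4*d^2 + 3*d) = (d - 3)*(d + 2)*(d + 3)*(d^2 + d) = (d - 3)*(d + 1)*(d + 2)*(d + 3)*(d)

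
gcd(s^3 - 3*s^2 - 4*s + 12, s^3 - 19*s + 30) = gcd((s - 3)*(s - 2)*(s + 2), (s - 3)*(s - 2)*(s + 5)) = s^2 - 5*s + 6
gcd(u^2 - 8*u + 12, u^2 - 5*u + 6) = u - 2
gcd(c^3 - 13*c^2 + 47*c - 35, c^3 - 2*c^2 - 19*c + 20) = c^2 - 6*c + 5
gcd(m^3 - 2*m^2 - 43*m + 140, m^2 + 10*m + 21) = m + 7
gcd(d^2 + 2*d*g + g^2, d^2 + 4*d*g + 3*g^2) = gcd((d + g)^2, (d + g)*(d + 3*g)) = d + g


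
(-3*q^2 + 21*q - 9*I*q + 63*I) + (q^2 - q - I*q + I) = -2*q^2 + 20*q - 10*I*q + 64*I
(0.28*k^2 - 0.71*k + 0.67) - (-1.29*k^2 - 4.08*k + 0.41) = 1.57*k^2 + 3.37*k + 0.26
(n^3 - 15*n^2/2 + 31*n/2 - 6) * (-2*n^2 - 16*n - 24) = -2*n^5 - n^4 + 65*n^3 - 56*n^2 - 276*n + 144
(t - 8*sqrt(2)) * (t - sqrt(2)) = t^2 - 9*sqrt(2)*t + 16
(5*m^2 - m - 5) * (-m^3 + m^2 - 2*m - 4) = -5*m^5 + 6*m^4 - 6*m^3 - 23*m^2 + 14*m + 20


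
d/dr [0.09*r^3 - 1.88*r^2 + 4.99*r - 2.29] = 0.27*r^2 - 3.76*r + 4.99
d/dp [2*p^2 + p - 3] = 4*p + 1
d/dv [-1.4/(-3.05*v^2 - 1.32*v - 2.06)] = (-8.54*v - 1.848)/(3.05*v^2 + 1.32*v + 2.06)^2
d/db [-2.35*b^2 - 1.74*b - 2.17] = -4.7*b - 1.74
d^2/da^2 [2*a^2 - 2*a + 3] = 4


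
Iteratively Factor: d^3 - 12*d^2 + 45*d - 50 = (d - 5)*(d^2 - 7*d + 10) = (d - 5)^2*(d - 2)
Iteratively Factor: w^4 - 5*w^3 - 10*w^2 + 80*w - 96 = (w - 2)*(w^3 - 3*w^2 - 16*w + 48) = (w - 4)*(w - 2)*(w^2 + w - 12) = (w - 4)*(w - 2)*(w + 4)*(w - 3)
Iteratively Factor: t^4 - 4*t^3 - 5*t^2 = (t + 1)*(t^3 - 5*t^2) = t*(t + 1)*(t^2 - 5*t) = t^2*(t + 1)*(t - 5)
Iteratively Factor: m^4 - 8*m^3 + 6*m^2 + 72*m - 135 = (m - 3)*(m^3 - 5*m^2 - 9*m + 45) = (m - 3)*(m + 3)*(m^2 - 8*m + 15) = (m - 3)^2*(m + 3)*(m - 5)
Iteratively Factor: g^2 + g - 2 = (g + 2)*(g - 1)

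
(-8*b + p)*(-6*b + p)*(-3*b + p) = -144*b^3 + 90*b^2*p - 17*b*p^2 + p^3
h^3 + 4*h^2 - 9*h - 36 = (h - 3)*(h + 3)*(h + 4)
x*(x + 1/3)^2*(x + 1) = x^4 + 5*x^3/3 + 7*x^2/9 + x/9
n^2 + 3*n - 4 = (n - 1)*(n + 4)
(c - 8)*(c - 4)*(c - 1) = c^3 - 13*c^2 + 44*c - 32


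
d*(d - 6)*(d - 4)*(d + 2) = d^4 - 8*d^3 + 4*d^2 + 48*d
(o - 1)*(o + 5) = o^2 + 4*o - 5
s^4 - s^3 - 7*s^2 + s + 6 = (s - 3)*(s - 1)*(s + 1)*(s + 2)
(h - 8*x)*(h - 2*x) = h^2 - 10*h*x + 16*x^2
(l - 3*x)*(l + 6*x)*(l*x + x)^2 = l^4*x^2 + 3*l^3*x^3 + 2*l^3*x^2 - 18*l^2*x^4 + 6*l^2*x^3 + l^2*x^2 - 36*l*x^4 + 3*l*x^3 - 18*x^4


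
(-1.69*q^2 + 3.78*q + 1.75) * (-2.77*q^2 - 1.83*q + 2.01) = 4.6813*q^4 - 7.3779*q^3 - 15.1618*q^2 + 4.3953*q + 3.5175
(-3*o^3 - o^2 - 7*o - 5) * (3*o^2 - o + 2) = -9*o^5 - 26*o^3 - 10*o^2 - 9*o - 10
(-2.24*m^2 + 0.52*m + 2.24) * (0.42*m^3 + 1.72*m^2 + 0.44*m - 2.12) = -0.9408*m^5 - 3.6344*m^4 + 0.8496*m^3 + 8.8304*m^2 - 0.1168*m - 4.7488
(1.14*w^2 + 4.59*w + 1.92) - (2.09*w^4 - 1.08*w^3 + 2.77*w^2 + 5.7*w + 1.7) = -2.09*w^4 + 1.08*w^3 - 1.63*w^2 - 1.11*w + 0.22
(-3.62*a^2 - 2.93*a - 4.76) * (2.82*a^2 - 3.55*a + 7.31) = -10.2084*a^4 + 4.5884*a^3 - 29.4839*a^2 - 4.5203*a - 34.7956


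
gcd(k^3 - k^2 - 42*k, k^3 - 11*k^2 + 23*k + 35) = k - 7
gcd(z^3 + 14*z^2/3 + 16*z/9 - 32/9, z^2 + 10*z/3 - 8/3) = z^2 + 10*z/3 - 8/3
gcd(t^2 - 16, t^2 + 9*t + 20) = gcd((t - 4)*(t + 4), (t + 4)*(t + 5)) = t + 4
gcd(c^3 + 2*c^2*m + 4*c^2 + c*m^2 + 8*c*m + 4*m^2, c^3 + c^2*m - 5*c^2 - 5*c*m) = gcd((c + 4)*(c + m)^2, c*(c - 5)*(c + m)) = c + m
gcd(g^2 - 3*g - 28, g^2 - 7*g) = g - 7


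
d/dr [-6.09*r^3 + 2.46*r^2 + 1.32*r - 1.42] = -18.27*r^2 + 4.92*r + 1.32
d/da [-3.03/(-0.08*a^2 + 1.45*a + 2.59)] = (4.3935 - 0.4848*a)/(-0.08*a^2 + 1.45*a + 2.59)^2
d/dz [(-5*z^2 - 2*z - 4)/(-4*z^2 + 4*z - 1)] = 2*(-7*z - 9)/(8*z^3 - 12*z^2 + 6*z - 1)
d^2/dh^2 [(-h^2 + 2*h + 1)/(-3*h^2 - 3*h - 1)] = 2*(-27*h^3 - 36*h^2 - 9*h + 1)/(27*h^6 + 81*h^5 + 108*h^4 + 81*h^3 + 36*h^2 + 9*h + 1)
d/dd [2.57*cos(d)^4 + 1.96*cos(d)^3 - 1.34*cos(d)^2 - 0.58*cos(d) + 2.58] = -0.89*sin(d) - 1.23*sin(2*d) - 1.47*sin(3*d) - 1.285*sin(4*d)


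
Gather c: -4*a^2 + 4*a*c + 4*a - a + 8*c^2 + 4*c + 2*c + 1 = -4*a^2 + 3*a + 8*c^2 + c*(4*a + 6) + 1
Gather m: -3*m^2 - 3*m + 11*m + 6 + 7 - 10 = -3*m^2 + 8*m + 3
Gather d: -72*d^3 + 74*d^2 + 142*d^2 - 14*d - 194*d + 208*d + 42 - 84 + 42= -72*d^3 + 216*d^2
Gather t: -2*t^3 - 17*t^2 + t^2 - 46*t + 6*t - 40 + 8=-2*t^3 - 16*t^2 - 40*t - 32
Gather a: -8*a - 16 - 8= -8*a - 24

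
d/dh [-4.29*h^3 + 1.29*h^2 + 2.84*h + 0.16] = -12.87*h^2 + 2.58*h + 2.84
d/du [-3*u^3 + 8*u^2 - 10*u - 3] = -9*u^2 + 16*u - 10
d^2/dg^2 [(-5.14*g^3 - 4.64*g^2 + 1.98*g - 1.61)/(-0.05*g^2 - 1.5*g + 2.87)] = (23.89928*g^3 - 128.74701*g^2 + 253.045716*g + 67.097702)/(0.000125*g^6 + 0.01125*g^5 + 0.315975*g^4 + 2.0835*g^3 - 18.136965*g^2 + 37.06605*g - 23.639903)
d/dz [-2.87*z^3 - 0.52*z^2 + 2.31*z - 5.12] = -8.61*z^2 - 1.04*z + 2.31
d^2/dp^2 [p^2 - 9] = 2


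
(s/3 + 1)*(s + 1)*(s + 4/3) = s^3/3 + 16*s^2/9 + 25*s/9 + 4/3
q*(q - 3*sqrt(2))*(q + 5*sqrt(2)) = q^3 + 2*sqrt(2)*q^2 - 30*q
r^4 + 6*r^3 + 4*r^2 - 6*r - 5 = (r - 1)*(r + 1)^2*(r + 5)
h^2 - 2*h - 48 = (h - 8)*(h + 6)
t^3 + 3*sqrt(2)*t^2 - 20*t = t*(t - 2*sqrt(2))*(t + 5*sqrt(2))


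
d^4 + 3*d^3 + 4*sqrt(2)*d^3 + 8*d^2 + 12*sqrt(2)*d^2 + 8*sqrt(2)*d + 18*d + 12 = (d + 1)*(d + 2)*(d + sqrt(2))*(d + 3*sqrt(2))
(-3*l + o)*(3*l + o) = -9*l^2 + o^2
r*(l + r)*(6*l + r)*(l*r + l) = 6*l^3*r^2 + 6*l^3*r + 7*l^2*r^3 + 7*l^2*r^2 + l*r^4 + l*r^3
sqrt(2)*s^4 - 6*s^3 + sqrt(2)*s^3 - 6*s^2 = s^2*(s - 3*sqrt(2))*(sqrt(2)*s + sqrt(2))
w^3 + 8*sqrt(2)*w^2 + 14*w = w*(w + sqrt(2))*(w + 7*sqrt(2))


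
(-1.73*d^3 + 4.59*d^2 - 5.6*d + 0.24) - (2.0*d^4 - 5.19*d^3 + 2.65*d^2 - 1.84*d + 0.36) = -2.0*d^4 + 3.46*d^3 + 1.94*d^2 - 3.76*d - 0.12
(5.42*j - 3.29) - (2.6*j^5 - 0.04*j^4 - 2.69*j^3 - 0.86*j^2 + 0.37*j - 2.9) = -2.6*j^5 + 0.04*j^4 + 2.69*j^3 + 0.86*j^2 + 5.05*j - 0.39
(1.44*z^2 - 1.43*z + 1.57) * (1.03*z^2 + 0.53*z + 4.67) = 1.4832*z^4 - 0.7097*z^3 + 7.584*z^2 - 5.846*z + 7.3319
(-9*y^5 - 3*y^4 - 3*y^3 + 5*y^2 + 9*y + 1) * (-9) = 81*y^5 + 27*y^4 + 27*y^3 - 45*y^2 - 81*y - 9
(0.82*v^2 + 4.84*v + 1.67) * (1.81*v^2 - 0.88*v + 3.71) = 1.4842*v^4 + 8.0388*v^3 + 1.8057*v^2 + 16.4868*v + 6.1957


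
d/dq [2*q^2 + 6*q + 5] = 4*q + 6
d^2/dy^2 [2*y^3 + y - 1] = 12*y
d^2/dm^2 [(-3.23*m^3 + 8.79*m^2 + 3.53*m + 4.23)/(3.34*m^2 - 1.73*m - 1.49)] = (-5.6843418860808e-14*m^5 + 1.13686837721616e-13*m^4 + 128.856322*m^3 + 495.639186*m^2 - 84.271866*m + 88.252766)/(37.259704*m^6 - 57.897564*m^5 - 19.876674*m^4 + 46.479391*m^3 + 8.867139*m^2 - 11.522319*m - 3.307949)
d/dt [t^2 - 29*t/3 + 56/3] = 2*t - 29/3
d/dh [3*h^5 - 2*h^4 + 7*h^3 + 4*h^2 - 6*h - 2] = 15*h^4 - 8*h^3 + 21*h^2 + 8*h - 6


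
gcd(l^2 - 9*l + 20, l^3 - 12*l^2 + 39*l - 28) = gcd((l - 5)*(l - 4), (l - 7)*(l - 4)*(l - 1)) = l - 4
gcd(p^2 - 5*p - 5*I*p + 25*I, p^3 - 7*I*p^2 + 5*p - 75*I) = p - 5*I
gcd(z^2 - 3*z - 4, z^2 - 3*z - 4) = z^2 - 3*z - 4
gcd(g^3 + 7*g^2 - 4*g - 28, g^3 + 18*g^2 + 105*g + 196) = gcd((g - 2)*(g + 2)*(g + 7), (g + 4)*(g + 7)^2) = g + 7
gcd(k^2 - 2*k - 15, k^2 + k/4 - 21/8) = 1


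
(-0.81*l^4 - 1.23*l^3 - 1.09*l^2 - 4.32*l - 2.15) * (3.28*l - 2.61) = -2.6568*l^5 - 1.9203*l^4 - 0.3649*l^3 - 11.3247*l^2 + 4.2232*l + 5.6115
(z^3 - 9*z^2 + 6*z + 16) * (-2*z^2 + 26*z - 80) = -2*z^5 + 44*z^4 - 326*z^3 + 844*z^2 - 64*z - 1280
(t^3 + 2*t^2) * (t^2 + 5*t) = t^5 + 7*t^4 + 10*t^3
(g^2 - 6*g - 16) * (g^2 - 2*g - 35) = g^4 - 8*g^3 - 39*g^2 + 242*g + 560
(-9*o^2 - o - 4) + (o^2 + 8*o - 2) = -8*o^2 + 7*o - 6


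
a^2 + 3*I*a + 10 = (a - 2*I)*(a + 5*I)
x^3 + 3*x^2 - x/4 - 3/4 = (x - 1/2)*(x + 1/2)*(x + 3)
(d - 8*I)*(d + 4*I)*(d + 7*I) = d^3 + 3*I*d^2 + 60*d + 224*I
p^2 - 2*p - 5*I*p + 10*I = (p - 2)*(p - 5*I)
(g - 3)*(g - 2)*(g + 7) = g^3 + 2*g^2 - 29*g + 42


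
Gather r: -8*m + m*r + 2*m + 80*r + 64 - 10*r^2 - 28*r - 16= -6*m - 10*r^2 + r*(m + 52) + 48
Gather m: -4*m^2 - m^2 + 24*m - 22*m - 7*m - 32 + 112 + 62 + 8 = -5*m^2 - 5*m + 150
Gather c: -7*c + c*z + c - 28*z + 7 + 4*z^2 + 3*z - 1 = c*(z - 6) + 4*z^2 - 25*z + 6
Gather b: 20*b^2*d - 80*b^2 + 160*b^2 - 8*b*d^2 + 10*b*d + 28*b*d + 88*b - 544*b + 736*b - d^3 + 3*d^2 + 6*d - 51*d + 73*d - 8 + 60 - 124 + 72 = b^2*(20*d + 80) + b*(-8*d^2 + 38*d + 280) - d^3 + 3*d^2 + 28*d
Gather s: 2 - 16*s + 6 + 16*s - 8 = 0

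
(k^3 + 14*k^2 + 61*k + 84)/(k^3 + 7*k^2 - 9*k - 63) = (k + 4)/(k - 3)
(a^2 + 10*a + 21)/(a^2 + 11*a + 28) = (a + 3)/(a + 4)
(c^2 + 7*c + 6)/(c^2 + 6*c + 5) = (c + 6)/(c + 5)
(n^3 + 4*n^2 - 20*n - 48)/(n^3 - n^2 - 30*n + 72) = (n + 2)/(n - 3)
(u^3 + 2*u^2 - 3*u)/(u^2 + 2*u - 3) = u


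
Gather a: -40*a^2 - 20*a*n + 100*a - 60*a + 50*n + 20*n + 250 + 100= -40*a^2 + a*(40 - 20*n) + 70*n + 350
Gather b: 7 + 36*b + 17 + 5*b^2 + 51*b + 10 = 5*b^2 + 87*b + 34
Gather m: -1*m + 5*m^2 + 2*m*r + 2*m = 5*m^2 + m*(2*r + 1)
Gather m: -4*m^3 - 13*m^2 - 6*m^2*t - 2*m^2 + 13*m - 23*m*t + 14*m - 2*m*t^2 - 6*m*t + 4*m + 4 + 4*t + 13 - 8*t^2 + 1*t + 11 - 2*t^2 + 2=-4*m^3 + m^2*(-6*t - 15) + m*(-2*t^2 - 29*t + 31) - 10*t^2 + 5*t + 30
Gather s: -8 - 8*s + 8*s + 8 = 0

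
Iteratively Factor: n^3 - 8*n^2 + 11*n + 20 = (n + 1)*(n^2 - 9*n + 20) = (n - 5)*(n + 1)*(n - 4)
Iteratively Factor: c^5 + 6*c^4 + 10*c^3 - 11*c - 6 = (c + 1)*(c^4 + 5*c^3 + 5*c^2 - 5*c - 6) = (c + 1)^2*(c^3 + 4*c^2 + c - 6) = (c + 1)^2*(c + 2)*(c^2 + 2*c - 3) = (c + 1)^2*(c + 2)*(c + 3)*(c - 1)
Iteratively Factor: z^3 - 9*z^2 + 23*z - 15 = (z - 5)*(z^2 - 4*z + 3) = (z - 5)*(z - 1)*(z - 3)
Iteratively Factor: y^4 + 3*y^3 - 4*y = (y)*(y^3 + 3*y^2 - 4) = y*(y + 2)*(y^2 + y - 2) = y*(y - 1)*(y + 2)*(y + 2)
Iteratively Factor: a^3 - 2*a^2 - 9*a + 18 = (a - 2)*(a^2 - 9) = (a - 3)*(a - 2)*(a + 3)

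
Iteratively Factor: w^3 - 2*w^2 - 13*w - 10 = (w + 1)*(w^2 - 3*w - 10) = (w + 1)*(w + 2)*(w - 5)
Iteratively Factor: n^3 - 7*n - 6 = (n + 2)*(n^2 - 2*n - 3) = (n - 3)*(n + 2)*(n + 1)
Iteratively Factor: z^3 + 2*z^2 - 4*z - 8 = (z - 2)*(z^2 + 4*z + 4) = (z - 2)*(z + 2)*(z + 2)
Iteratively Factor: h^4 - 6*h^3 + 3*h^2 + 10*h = (h + 1)*(h^3 - 7*h^2 + 10*h) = h*(h + 1)*(h^2 - 7*h + 10) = h*(h - 2)*(h + 1)*(h - 5)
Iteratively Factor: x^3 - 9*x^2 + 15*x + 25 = (x - 5)*(x^2 - 4*x - 5) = (x - 5)^2*(x + 1)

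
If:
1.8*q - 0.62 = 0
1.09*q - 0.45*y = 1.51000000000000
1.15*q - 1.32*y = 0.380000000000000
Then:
No Solution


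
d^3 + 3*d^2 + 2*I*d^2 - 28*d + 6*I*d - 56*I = (d - 4)*(d + 7)*(d + 2*I)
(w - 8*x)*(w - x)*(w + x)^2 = w^4 - 7*w^3*x - 9*w^2*x^2 + 7*w*x^3 + 8*x^4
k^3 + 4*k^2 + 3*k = k*(k + 1)*(k + 3)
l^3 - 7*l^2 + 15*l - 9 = (l - 3)^2*(l - 1)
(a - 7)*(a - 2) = a^2 - 9*a + 14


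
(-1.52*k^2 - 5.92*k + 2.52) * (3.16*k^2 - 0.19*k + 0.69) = -4.8032*k^4 - 18.4184*k^3 + 8.0392*k^2 - 4.5636*k + 1.7388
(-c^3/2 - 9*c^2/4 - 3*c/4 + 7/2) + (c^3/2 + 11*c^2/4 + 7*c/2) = c^2/2 + 11*c/4 + 7/2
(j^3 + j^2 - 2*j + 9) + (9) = j^3 + j^2 - 2*j + 18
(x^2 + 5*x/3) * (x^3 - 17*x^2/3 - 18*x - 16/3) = x^5 - 4*x^4 - 247*x^3/9 - 106*x^2/3 - 80*x/9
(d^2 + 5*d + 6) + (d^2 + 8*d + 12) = 2*d^2 + 13*d + 18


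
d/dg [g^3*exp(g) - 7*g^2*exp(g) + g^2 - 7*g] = g^3*exp(g) - 4*g^2*exp(g) - 14*g*exp(g) + 2*g - 7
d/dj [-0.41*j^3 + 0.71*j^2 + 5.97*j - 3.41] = -1.23*j^2 + 1.42*j + 5.97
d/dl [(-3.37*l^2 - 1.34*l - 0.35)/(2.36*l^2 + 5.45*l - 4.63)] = (-15.2041*l^2 + 32.8582*l + 8.1117)/(5.5696*l^4 + 25.724*l^3 + 7.8489*l^2 - 50.467*l + 21.4369)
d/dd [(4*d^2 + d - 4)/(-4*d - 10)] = (-8*d^2 - 40*d - 13)/(2*(4*d^2 + 20*d + 25))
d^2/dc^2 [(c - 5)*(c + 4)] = 2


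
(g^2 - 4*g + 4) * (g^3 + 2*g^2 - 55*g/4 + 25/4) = g^5 - 2*g^4 - 71*g^3/4 + 277*g^2/4 - 80*g + 25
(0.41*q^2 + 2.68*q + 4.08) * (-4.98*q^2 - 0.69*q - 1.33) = -2.0418*q^4 - 13.6293*q^3 - 22.7129*q^2 - 6.3796*q - 5.4264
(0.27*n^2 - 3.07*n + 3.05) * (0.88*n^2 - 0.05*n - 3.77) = 0.2376*n^4 - 2.7151*n^3 + 1.8196*n^2 + 11.4214*n - 11.4985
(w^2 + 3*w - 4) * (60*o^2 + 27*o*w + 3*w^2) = 60*o^2*w^2 + 180*o^2*w - 240*o^2 + 27*o*w^3 + 81*o*w^2 - 108*o*w + 3*w^4 + 9*w^3 - 12*w^2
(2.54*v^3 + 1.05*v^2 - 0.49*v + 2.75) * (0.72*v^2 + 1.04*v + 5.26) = 1.8288*v^5 + 3.3976*v^4 + 14.0996*v^3 + 6.9934*v^2 + 0.2826*v + 14.465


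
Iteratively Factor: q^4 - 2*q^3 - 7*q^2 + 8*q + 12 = (q - 2)*(q^3 - 7*q - 6) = (q - 3)*(q - 2)*(q^2 + 3*q + 2) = (q - 3)*(q - 2)*(q + 2)*(q + 1)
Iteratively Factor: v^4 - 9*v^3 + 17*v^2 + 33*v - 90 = (v - 5)*(v^3 - 4*v^2 - 3*v + 18) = (v - 5)*(v + 2)*(v^2 - 6*v + 9) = (v - 5)*(v - 3)*(v + 2)*(v - 3)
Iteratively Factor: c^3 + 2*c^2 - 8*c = (c + 4)*(c^2 - 2*c) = c*(c + 4)*(c - 2)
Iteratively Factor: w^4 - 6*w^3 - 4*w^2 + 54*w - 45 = (w - 5)*(w^3 - w^2 - 9*w + 9) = (w - 5)*(w - 1)*(w^2 - 9) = (w - 5)*(w - 1)*(w + 3)*(w - 3)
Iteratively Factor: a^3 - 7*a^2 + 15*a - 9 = (a - 3)*(a^2 - 4*a + 3) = (a - 3)*(a - 1)*(a - 3)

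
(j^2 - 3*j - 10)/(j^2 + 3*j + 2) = (j - 5)/(j + 1)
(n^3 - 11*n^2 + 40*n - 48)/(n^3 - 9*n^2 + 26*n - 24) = (n - 4)/(n - 2)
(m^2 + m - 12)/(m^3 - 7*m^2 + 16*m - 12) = (m + 4)/(m^2 - 4*m + 4)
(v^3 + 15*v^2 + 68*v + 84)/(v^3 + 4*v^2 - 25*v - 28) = (v^2 + 8*v + 12)/(v^2 - 3*v - 4)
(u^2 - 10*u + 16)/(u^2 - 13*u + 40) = (u - 2)/(u - 5)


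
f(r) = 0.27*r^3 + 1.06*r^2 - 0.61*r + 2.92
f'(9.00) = 84.08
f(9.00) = 280.12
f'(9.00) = 84.08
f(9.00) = 280.12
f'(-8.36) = 38.28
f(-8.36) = -75.65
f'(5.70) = 37.79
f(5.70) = 83.88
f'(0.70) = 1.27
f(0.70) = 3.11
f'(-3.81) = 3.07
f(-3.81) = 5.70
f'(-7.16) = 25.74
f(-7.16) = -37.48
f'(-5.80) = 14.34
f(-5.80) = -10.56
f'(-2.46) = -0.92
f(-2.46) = 6.82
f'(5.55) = 36.11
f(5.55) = 78.34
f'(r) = 0.81*r^2 + 2.12*r - 0.61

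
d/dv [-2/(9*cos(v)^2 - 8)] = -36*sin(v)*cos(v)/(9*cos(v)^2 - 8)^2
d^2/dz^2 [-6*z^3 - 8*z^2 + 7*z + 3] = -36*z - 16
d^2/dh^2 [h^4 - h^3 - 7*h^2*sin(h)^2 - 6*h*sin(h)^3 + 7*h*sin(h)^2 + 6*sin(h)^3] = -14*h^2*cos(2*h) + 12*h^2 + 9*h*sin(h)/2 - 28*h*sin(2*h) - 27*h*sin(3*h)/2 + 14*h*cos(2*h) - 6*h - 9*sin(h)/2 + 14*sin(2*h) + 27*sin(3*h)/2 - 9*cos(h) + 7*cos(2*h) + 9*cos(3*h) - 7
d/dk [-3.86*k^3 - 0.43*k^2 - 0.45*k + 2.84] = -11.58*k^2 - 0.86*k - 0.45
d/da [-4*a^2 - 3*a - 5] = -8*a - 3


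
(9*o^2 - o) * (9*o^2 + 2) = 81*o^4 - 9*o^3 + 18*o^2 - 2*o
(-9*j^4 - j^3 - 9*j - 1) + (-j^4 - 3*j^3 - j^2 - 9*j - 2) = -10*j^4 - 4*j^3 - j^2 - 18*j - 3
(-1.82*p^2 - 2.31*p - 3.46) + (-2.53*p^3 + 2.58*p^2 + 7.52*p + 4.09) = -2.53*p^3 + 0.76*p^2 + 5.21*p + 0.63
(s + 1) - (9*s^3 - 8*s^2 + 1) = -9*s^3 + 8*s^2 + s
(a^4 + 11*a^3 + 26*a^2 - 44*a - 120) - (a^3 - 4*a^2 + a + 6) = a^4 + 10*a^3 + 30*a^2 - 45*a - 126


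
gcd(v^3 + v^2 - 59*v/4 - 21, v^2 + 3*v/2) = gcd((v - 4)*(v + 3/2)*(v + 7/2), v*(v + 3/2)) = v + 3/2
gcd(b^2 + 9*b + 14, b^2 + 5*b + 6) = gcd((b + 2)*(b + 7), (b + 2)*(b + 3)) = b + 2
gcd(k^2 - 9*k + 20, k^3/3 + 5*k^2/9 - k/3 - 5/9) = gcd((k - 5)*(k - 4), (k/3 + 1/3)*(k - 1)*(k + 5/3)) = 1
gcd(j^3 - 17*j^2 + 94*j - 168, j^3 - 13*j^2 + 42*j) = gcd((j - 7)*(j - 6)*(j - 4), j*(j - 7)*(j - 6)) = j^2 - 13*j + 42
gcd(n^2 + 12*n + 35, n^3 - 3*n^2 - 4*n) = 1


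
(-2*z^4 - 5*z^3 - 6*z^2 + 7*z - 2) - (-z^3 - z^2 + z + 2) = -2*z^4 - 4*z^3 - 5*z^2 + 6*z - 4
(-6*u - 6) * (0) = 0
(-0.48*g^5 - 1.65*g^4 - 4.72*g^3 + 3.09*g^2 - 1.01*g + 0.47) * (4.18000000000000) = -2.0064*g^5 - 6.897*g^4 - 19.7296*g^3 + 12.9162*g^2 - 4.2218*g + 1.9646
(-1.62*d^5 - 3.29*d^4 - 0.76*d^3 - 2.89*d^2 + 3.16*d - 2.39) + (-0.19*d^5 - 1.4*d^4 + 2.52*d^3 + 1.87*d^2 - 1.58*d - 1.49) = -1.81*d^5 - 4.69*d^4 + 1.76*d^3 - 1.02*d^2 + 1.58*d - 3.88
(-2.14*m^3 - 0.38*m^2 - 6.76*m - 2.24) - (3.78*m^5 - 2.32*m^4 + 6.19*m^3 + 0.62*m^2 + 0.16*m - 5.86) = -3.78*m^5 + 2.32*m^4 - 8.33*m^3 - 1.0*m^2 - 6.92*m + 3.62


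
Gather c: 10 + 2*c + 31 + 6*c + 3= 8*c + 44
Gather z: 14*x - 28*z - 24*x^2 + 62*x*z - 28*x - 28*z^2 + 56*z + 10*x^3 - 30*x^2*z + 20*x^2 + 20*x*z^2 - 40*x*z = 10*x^3 - 4*x^2 - 14*x + z^2*(20*x - 28) + z*(-30*x^2 + 22*x + 28)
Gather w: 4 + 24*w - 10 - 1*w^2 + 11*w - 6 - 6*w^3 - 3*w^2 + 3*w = -6*w^3 - 4*w^2 + 38*w - 12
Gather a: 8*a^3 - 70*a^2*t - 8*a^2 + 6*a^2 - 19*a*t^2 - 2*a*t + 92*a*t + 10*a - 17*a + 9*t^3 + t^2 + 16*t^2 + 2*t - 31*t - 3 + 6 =8*a^3 + a^2*(-70*t - 2) + a*(-19*t^2 + 90*t - 7) + 9*t^3 + 17*t^2 - 29*t + 3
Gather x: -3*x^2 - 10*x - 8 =-3*x^2 - 10*x - 8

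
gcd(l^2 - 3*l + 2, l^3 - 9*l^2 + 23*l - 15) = l - 1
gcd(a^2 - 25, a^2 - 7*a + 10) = a - 5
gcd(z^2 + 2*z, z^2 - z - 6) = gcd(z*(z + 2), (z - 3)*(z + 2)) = z + 2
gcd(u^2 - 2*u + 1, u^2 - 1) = u - 1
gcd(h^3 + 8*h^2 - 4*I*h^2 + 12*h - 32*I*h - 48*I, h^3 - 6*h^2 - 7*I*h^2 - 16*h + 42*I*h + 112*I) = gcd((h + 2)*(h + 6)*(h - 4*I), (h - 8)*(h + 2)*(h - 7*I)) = h + 2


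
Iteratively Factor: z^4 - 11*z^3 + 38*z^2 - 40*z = (z - 4)*(z^3 - 7*z^2 + 10*z) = z*(z - 4)*(z^2 - 7*z + 10) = z*(z - 4)*(z - 2)*(z - 5)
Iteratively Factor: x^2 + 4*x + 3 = (x + 1)*(x + 3)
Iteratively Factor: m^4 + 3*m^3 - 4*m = (m + 2)*(m^3 + m^2 - 2*m) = (m - 1)*(m + 2)*(m^2 + 2*m) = m*(m - 1)*(m + 2)*(m + 2)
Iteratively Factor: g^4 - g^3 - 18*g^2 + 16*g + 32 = (g + 4)*(g^3 - 5*g^2 + 2*g + 8) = (g + 1)*(g + 4)*(g^2 - 6*g + 8) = (g - 2)*(g + 1)*(g + 4)*(g - 4)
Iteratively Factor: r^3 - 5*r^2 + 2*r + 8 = (r + 1)*(r^2 - 6*r + 8) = (r - 4)*(r + 1)*(r - 2)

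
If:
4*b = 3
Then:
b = 3/4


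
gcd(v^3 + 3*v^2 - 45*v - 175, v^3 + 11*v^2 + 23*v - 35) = v + 5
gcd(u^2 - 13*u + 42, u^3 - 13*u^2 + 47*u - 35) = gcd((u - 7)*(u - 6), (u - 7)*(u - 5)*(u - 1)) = u - 7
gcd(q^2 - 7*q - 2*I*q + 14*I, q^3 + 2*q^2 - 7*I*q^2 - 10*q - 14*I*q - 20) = q - 2*I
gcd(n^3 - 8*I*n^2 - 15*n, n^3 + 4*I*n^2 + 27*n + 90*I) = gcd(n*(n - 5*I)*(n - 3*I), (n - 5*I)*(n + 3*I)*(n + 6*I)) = n - 5*I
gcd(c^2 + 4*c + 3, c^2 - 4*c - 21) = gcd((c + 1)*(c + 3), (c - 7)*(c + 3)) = c + 3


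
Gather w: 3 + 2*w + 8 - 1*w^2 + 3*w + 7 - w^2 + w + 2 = -2*w^2 + 6*w + 20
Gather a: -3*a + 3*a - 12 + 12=0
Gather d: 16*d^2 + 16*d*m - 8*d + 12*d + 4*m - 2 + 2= 16*d^2 + d*(16*m + 4) + 4*m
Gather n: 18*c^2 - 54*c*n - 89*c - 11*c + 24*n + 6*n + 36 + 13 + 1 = 18*c^2 - 100*c + n*(30 - 54*c) + 50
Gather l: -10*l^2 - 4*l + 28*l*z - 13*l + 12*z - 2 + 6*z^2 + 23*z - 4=-10*l^2 + l*(28*z - 17) + 6*z^2 + 35*z - 6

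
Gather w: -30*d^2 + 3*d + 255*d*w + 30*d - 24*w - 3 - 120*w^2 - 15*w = -30*d^2 + 33*d - 120*w^2 + w*(255*d - 39) - 3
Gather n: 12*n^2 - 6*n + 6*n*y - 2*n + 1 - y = 12*n^2 + n*(6*y - 8) - y + 1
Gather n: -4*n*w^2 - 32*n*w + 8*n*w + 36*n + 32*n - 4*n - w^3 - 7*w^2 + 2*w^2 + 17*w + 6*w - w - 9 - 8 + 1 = n*(-4*w^2 - 24*w + 64) - w^3 - 5*w^2 + 22*w - 16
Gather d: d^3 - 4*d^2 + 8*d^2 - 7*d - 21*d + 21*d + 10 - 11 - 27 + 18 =d^3 + 4*d^2 - 7*d - 10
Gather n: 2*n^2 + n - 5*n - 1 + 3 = 2*n^2 - 4*n + 2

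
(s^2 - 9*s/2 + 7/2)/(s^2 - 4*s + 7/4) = 2*(s - 1)/(2*s - 1)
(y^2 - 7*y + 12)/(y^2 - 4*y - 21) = (-y^2 + 7*y - 12)/(-y^2 + 4*y + 21)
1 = 1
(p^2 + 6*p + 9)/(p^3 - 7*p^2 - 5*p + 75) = (p + 3)/(p^2 - 10*p + 25)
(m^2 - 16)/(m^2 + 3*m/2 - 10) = 2*(m - 4)/(2*m - 5)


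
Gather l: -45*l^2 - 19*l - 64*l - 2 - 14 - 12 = -45*l^2 - 83*l - 28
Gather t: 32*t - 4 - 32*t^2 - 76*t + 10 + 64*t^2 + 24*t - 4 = 32*t^2 - 20*t + 2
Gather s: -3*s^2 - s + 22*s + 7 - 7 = -3*s^2 + 21*s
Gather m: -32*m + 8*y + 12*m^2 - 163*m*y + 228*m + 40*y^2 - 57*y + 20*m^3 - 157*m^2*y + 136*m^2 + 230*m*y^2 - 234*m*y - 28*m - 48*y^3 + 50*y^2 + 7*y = 20*m^3 + m^2*(148 - 157*y) + m*(230*y^2 - 397*y + 168) - 48*y^3 + 90*y^2 - 42*y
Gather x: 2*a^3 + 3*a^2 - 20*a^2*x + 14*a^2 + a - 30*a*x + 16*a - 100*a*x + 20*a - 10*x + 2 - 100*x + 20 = 2*a^3 + 17*a^2 + 37*a + x*(-20*a^2 - 130*a - 110) + 22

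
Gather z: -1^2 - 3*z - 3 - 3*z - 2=-6*z - 6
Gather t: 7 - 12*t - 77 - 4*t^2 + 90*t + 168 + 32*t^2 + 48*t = 28*t^2 + 126*t + 98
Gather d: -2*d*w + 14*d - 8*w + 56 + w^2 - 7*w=d*(14 - 2*w) + w^2 - 15*w + 56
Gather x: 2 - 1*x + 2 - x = 4 - 2*x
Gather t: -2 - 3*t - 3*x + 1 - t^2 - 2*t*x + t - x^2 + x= -t^2 + t*(-2*x - 2) - x^2 - 2*x - 1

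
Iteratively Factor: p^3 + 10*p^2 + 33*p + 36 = (p + 3)*(p^2 + 7*p + 12) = (p + 3)*(p + 4)*(p + 3)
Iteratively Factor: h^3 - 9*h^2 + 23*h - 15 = (h - 5)*(h^2 - 4*h + 3) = (h - 5)*(h - 3)*(h - 1)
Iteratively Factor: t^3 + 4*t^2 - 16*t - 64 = (t + 4)*(t^2 - 16) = (t + 4)^2*(t - 4)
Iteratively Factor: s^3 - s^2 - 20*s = (s + 4)*(s^2 - 5*s) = (s - 5)*(s + 4)*(s)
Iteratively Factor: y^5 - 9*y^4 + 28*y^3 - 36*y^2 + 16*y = (y)*(y^4 - 9*y^3 + 28*y^2 - 36*y + 16) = y*(y - 4)*(y^3 - 5*y^2 + 8*y - 4) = y*(y - 4)*(y - 1)*(y^2 - 4*y + 4) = y*(y - 4)*(y - 2)*(y - 1)*(y - 2)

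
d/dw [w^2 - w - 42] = 2*w - 1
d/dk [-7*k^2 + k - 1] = 1 - 14*k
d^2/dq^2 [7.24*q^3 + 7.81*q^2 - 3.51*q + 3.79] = 43.44*q + 15.62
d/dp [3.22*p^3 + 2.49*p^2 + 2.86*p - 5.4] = 9.66*p^2 + 4.98*p + 2.86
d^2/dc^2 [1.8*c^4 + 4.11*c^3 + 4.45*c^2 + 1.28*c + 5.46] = 21.6*c^2 + 24.66*c + 8.9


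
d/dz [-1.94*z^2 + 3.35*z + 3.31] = 3.35 - 3.88*z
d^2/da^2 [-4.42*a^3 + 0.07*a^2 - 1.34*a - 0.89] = 0.14 - 26.52*a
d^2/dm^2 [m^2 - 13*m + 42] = 2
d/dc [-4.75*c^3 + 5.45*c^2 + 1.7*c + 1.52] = -14.25*c^2 + 10.9*c + 1.7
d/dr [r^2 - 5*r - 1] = 2*r - 5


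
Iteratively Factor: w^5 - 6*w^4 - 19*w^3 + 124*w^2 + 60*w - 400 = (w - 5)*(w^4 - w^3 - 24*w^2 + 4*w + 80) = (w - 5)^2*(w^3 + 4*w^2 - 4*w - 16) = (w - 5)^2*(w - 2)*(w^2 + 6*w + 8) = (w - 5)^2*(w - 2)*(w + 2)*(w + 4)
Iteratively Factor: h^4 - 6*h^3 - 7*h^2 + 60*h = (h - 5)*(h^3 - h^2 - 12*h) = (h - 5)*(h + 3)*(h^2 - 4*h) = h*(h - 5)*(h + 3)*(h - 4)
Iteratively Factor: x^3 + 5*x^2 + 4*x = (x)*(x^2 + 5*x + 4) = x*(x + 4)*(x + 1)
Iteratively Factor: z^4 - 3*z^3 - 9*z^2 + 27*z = (z + 3)*(z^3 - 6*z^2 + 9*z) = z*(z + 3)*(z^2 - 6*z + 9) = z*(z - 3)*(z + 3)*(z - 3)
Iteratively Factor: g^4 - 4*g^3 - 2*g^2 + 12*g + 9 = (g - 3)*(g^3 - g^2 - 5*g - 3) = (g - 3)*(g + 1)*(g^2 - 2*g - 3) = (g - 3)^2*(g + 1)*(g + 1)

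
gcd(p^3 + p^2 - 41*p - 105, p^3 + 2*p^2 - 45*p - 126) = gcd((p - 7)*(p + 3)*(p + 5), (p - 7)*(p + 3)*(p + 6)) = p^2 - 4*p - 21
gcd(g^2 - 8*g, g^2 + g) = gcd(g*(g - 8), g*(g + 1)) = g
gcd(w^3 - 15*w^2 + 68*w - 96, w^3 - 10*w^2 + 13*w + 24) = w^2 - 11*w + 24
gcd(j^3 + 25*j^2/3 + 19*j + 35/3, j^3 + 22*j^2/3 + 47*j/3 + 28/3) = j^2 + 10*j/3 + 7/3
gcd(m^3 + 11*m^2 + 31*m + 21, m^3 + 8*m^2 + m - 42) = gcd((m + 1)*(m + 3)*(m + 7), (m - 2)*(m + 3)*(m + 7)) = m^2 + 10*m + 21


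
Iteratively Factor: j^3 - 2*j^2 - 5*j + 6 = (j - 3)*(j^2 + j - 2) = (j - 3)*(j + 2)*(j - 1)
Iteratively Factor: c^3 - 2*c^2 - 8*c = (c - 4)*(c^2 + 2*c) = (c - 4)*(c + 2)*(c)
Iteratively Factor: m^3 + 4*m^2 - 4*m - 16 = (m + 2)*(m^2 + 2*m - 8) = (m + 2)*(m + 4)*(m - 2)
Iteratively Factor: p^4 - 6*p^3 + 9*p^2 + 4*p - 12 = (p - 3)*(p^3 - 3*p^2 + 4) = (p - 3)*(p - 2)*(p^2 - p - 2) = (p - 3)*(p - 2)*(p + 1)*(p - 2)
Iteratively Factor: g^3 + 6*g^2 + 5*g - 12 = (g + 4)*(g^2 + 2*g - 3) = (g - 1)*(g + 4)*(g + 3)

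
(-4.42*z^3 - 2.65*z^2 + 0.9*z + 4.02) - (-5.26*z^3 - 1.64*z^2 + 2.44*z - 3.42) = 0.84*z^3 - 1.01*z^2 - 1.54*z + 7.44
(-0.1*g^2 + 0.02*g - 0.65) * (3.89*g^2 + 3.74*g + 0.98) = -0.389*g^4 - 0.2962*g^3 - 2.5517*g^2 - 2.4114*g - 0.637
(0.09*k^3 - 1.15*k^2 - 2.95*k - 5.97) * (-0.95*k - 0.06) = -0.0855*k^4 + 1.0871*k^3 + 2.8715*k^2 + 5.8485*k + 0.3582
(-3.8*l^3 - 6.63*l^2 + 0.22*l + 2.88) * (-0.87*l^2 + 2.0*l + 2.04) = 3.306*l^5 - 1.8319*l^4 - 21.2034*l^3 - 15.5908*l^2 + 6.2088*l + 5.8752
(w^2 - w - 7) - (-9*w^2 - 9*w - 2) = 10*w^2 + 8*w - 5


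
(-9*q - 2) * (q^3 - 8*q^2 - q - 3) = -9*q^4 + 70*q^3 + 25*q^2 + 29*q + 6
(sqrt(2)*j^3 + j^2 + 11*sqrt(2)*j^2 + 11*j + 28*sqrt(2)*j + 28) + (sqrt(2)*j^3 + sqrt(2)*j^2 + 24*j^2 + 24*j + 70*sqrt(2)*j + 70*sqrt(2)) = 2*sqrt(2)*j^3 + 12*sqrt(2)*j^2 + 25*j^2 + 35*j + 98*sqrt(2)*j + 28 + 70*sqrt(2)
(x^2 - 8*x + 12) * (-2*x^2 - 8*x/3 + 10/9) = -2*x^4 + 40*x^3/3 - 14*x^2/9 - 368*x/9 + 40/3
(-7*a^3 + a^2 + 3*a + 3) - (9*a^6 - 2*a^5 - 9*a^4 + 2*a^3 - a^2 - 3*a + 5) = -9*a^6 + 2*a^5 + 9*a^4 - 9*a^3 + 2*a^2 + 6*a - 2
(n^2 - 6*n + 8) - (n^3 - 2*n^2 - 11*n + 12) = -n^3 + 3*n^2 + 5*n - 4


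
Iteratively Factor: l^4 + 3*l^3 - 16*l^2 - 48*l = (l + 4)*(l^3 - l^2 - 12*l) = l*(l + 4)*(l^2 - l - 12) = l*(l - 4)*(l + 4)*(l + 3)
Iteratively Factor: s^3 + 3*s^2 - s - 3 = (s + 1)*(s^2 + 2*s - 3) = (s + 1)*(s + 3)*(s - 1)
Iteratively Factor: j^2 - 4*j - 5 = (j + 1)*(j - 5)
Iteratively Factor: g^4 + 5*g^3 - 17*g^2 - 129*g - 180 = (g + 3)*(g^3 + 2*g^2 - 23*g - 60) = (g - 5)*(g + 3)*(g^2 + 7*g + 12) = (g - 5)*(g + 3)*(g + 4)*(g + 3)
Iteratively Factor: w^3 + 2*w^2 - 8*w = (w)*(w^2 + 2*w - 8) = w*(w - 2)*(w + 4)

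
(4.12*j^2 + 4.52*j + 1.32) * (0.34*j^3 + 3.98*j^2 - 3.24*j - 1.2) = 1.4008*j^5 + 17.9344*j^4 + 5.0896*j^3 - 14.3352*j^2 - 9.7008*j - 1.584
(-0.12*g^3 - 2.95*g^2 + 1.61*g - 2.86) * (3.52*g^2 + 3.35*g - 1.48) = -0.4224*g^5 - 10.786*g^4 - 4.0377*g^3 - 0.307699999999999*g^2 - 11.9638*g + 4.2328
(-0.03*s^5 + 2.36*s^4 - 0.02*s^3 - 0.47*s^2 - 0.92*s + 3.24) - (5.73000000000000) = -0.03*s^5 + 2.36*s^4 - 0.02*s^3 - 0.47*s^2 - 0.92*s - 2.49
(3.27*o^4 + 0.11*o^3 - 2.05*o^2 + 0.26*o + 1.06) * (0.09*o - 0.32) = 0.2943*o^5 - 1.0365*o^4 - 0.2197*o^3 + 0.6794*o^2 + 0.0122*o - 0.3392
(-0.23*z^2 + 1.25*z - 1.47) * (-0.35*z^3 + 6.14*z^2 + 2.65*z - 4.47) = 0.0805*z^5 - 1.8497*z^4 + 7.58*z^3 - 4.6852*z^2 - 9.483*z + 6.5709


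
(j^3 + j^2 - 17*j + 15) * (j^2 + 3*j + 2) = j^5 + 4*j^4 - 12*j^3 - 34*j^2 + 11*j + 30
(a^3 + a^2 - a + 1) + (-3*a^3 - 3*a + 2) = -2*a^3 + a^2 - 4*a + 3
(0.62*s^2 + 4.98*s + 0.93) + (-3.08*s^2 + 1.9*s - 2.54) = -2.46*s^2 + 6.88*s - 1.61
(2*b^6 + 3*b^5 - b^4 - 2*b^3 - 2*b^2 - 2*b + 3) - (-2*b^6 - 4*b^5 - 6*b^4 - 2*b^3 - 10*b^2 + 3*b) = 4*b^6 + 7*b^5 + 5*b^4 + 8*b^2 - 5*b + 3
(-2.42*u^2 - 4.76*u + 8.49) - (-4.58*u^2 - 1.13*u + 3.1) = 2.16*u^2 - 3.63*u + 5.39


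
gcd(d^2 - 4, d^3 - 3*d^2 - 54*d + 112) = d - 2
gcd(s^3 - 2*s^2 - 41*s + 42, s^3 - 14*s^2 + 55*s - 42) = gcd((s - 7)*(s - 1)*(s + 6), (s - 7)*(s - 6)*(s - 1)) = s^2 - 8*s + 7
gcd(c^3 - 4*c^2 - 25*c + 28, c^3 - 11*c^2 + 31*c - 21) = c^2 - 8*c + 7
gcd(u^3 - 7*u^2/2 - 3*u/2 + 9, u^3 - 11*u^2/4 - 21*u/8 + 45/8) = u^2 - 3*u/2 - 9/2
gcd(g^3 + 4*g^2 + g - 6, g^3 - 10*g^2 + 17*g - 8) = g - 1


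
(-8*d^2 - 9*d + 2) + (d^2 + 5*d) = -7*d^2 - 4*d + 2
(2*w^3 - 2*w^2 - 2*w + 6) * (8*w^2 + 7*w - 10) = 16*w^5 - 2*w^4 - 50*w^3 + 54*w^2 + 62*w - 60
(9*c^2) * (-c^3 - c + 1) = -9*c^5 - 9*c^3 + 9*c^2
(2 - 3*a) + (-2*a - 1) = 1 - 5*a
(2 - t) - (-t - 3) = 5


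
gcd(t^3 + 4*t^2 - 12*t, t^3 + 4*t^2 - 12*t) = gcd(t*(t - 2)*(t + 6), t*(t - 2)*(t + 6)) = t^3 + 4*t^2 - 12*t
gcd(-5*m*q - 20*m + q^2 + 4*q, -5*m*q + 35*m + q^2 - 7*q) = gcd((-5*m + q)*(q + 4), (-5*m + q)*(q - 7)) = -5*m + q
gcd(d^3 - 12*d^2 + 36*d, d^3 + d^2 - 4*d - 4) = 1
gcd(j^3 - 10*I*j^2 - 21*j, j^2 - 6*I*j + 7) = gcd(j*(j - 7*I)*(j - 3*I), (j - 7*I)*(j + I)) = j - 7*I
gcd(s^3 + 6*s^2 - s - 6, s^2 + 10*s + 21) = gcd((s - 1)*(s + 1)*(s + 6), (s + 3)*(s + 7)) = 1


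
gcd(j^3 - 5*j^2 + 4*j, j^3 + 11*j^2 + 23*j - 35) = j - 1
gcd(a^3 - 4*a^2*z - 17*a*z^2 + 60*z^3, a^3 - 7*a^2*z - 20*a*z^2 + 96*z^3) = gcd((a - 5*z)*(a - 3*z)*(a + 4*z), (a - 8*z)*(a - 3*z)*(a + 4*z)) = -a^2 - a*z + 12*z^2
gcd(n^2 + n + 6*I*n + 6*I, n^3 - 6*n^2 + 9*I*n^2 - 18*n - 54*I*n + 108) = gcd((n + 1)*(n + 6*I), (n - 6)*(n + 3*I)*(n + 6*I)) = n + 6*I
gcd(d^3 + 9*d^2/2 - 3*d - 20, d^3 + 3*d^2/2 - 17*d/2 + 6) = d + 4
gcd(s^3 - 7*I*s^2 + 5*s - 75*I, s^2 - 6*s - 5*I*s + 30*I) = s - 5*I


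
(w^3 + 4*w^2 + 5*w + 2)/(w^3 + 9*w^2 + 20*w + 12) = (w + 1)/(w + 6)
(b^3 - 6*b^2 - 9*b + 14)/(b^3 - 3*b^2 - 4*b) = (-b^3 + 6*b^2 + 9*b - 14)/(b*(-b^2 + 3*b + 4))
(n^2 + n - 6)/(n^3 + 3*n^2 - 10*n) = (n + 3)/(n*(n + 5))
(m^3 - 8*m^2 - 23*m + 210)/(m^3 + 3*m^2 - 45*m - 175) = (m - 6)/(m + 5)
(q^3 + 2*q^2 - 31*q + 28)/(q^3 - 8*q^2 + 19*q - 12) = (q + 7)/(q - 3)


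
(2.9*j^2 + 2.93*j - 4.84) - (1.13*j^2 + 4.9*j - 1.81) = 1.77*j^2 - 1.97*j - 3.03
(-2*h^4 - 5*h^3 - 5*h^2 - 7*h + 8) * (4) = -8*h^4 - 20*h^3 - 20*h^2 - 28*h + 32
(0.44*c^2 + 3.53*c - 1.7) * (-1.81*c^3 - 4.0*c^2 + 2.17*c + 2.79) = -0.7964*c^5 - 8.1493*c^4 - 10.0882*c^3 + 15.6877*c^2 + 6.1597*c - 4.743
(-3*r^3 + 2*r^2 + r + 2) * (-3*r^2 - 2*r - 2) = 9*r^5 - r^3 - 12*r^2 - 6*r - 4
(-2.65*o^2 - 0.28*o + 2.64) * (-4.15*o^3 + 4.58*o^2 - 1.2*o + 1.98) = 10.9975*o^5 - 10.975*o^4 - 9.0584*o^3 + 7.1802*o^2 - 3.7224*o + 5.2272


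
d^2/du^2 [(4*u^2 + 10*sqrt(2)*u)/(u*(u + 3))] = 4*(-6 + 5*sqrt(2))/(u^3 + 9*u^2 + 27*u + 27)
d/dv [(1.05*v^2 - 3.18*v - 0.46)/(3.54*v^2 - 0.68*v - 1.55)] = (10.5432*v^2 + 0.0017999999999998*v + 4.6162)/(12.5316*v^4 - 4.8144*v^3 - 10.5116*v^2 + 2.108*v + 2.4025)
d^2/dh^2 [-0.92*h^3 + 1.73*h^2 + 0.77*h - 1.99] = 3.46 - 5.52*h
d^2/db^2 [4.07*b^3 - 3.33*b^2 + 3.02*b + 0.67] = 24.42*b - 6.66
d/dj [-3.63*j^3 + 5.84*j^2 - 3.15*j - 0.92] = -10.89*j^2 + 11.68*j - 3.15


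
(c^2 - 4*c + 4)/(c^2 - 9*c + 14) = (c - 2)/(c - 7)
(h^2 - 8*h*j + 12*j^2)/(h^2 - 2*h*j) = (h - 6*j)/h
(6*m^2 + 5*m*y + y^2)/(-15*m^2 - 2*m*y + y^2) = (2*m + y)/(-5*m + y)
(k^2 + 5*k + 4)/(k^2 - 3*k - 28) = (k + 1)/(k - 7)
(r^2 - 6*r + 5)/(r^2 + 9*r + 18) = (r^2 - 6*r + 5)/(r^2 + 9*r + 18)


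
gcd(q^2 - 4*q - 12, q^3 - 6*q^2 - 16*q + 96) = q - 6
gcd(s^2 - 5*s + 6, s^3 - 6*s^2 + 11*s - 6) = s^2 - 5*s + 6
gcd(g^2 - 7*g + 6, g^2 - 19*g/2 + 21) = g - 6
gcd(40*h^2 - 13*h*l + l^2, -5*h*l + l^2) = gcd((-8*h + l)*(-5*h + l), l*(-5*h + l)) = 5*h - l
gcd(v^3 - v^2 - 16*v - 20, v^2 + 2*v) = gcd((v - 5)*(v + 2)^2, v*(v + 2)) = v + 2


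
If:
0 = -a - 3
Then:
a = -3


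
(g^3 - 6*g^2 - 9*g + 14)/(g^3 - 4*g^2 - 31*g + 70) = (g^2 + g - 2)/(g^2 + 3*g - 10)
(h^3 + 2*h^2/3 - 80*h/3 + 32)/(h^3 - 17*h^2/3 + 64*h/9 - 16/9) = 3*(h + 6)/(3*h - 1)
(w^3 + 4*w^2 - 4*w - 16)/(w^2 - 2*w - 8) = (w^2 + 2*w - 8)/(w - 4)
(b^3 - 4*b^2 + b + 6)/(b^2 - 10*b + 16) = (b^2 - 2*b - 3)/(b - 8)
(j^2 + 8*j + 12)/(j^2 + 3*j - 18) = (j + 2)/(j - 3)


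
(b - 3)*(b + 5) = b^2 + 2*b - 15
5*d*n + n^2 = n*(5*d + n)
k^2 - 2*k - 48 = (k - 8)*(k + 6)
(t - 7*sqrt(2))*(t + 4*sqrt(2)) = t^2 - 3*sqrt(2)*t - 56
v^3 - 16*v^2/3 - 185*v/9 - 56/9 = (v - 8)*(v + 1/3)*(v + 7/3)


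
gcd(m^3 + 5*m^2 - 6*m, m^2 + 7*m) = m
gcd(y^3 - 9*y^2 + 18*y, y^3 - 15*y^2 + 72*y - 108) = y^2 - 9*y + 18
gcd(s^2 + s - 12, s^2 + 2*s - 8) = s + 4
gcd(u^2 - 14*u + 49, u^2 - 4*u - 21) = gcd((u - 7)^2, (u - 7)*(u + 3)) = u - 7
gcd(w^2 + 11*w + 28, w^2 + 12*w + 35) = w + 7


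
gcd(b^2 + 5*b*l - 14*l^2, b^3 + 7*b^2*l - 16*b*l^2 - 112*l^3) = b + 7*l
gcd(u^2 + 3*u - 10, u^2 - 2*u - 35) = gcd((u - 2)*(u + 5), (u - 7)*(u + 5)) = u + 5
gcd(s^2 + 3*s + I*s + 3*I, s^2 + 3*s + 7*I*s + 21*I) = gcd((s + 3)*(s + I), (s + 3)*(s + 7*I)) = s + 3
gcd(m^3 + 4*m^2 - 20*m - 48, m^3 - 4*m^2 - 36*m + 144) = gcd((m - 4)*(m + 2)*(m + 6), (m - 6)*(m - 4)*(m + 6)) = m^2 + 2*m - 24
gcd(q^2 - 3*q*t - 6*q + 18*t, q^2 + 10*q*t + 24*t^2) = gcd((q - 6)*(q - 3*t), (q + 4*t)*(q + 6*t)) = 1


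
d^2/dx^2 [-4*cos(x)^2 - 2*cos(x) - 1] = 2*cos(x) + 8*cos(2*x)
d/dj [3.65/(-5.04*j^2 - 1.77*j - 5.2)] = (36.792*j + 6.4605)/(5.04*j^2 + 1.77*j + 5.2)^2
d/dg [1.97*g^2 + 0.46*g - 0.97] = 3.94*g + 0.46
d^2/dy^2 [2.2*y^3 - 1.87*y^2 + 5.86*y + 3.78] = 13.2*y - 3.74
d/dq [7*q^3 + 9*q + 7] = 21*q^2 + 9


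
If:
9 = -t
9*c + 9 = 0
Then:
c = -1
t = -9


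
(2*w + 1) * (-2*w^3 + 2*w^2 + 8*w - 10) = -4*w^4 + 2*w^3 + 18*w^2 - 12*w - 10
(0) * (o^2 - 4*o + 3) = 0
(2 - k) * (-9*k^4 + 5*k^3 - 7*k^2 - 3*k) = 9*k^5 - 23*k^4 + 17*k^3 - 11*k^2 - 6*k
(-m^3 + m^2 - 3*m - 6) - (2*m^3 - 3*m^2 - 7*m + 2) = -3*m^3 + 4*m^2 + 4*m - 8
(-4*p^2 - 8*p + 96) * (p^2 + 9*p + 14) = -4*p^4 - 44*p^3 - 32*p^2 + 752*p + 1344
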